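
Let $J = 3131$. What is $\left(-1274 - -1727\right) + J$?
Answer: $3584$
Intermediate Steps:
$\left(-1274 - -1727\right) + J = \left(-1274 - -1727\right) + 3131 = \left(-1274 + 1727\right) + 3131 = 453 + 3131 = 3584$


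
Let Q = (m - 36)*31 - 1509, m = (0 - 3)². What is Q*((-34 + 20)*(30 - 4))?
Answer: 853944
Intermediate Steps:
m = 9 (m = (-3)² = 9)
Q = -2346 (Q = (9 - 36)*31 - 1509 = -27*31 - 1509 = -837 - 1509 = -2346)
Q*((-34 + 20)*(30 - 4)) = -2346*(-34 + 20)*(30 - 4) = -(-32844)*26 = -2346*(-364) = 853944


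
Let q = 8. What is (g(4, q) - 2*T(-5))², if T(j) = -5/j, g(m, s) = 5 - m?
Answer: 1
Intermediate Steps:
(g(4, q) - 2*T(-5))² = ((5 - 1*4) - (-10)/(-5))² = ((5 - 4) - (-10)*(-1)/5)² = (1 - 2*1)² = (1 - 2)² = (-1)² = 1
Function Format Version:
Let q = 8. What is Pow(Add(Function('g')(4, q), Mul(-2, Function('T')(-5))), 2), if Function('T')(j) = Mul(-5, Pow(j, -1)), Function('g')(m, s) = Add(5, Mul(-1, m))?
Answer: 1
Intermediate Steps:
Pow(Add(Function('g')(4, q), Mul(-2, Function('T')(-5))), 2) = Pow(Add(Add(5, Mul(-1, 4)), Mul(-2, Mul(-5, Pow(-5, -1)))), 2) = Pow(Add(Add(5, -4), Mul(-2, Mul(-5, Rational(-1, 5)))), 2) = Pow(Add(1, Mul(-2, 1)), 2) = Pow(Add(1, -2), 2) = Pow(-1, 2) = 1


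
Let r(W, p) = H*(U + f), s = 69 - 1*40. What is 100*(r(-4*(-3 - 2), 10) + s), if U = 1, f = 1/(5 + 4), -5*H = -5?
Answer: 27100/9 ≈ 3011.1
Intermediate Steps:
H = 1 (H = -⅕*(-5) = 1)
f = ⅑ (f = 1/9 = ⅑ ≈ 0.11111)
s = 29 (s = 69 - 40 = 29)
r(W, p) = 10/9 (r(W, p) = 1*(1 + ⅑) = 1*(10/9) = 10/9)
100*(r(-4*(-3 - 2), 10) + s) = 100*(10/9 + 29) = 100*(271/9) = 27100/9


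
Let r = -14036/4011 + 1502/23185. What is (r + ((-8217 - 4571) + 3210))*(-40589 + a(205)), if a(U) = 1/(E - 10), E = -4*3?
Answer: 132608257975660652/340981795 ≈ 3.8890e+8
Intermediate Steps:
E = -12
a(U) = -1/22 (a(U) = 1/(-12 - 10) = 1/(-22) = -1/22)
r = -319400138/92995035 (r = -14036*1/4011 + 1502*(1/23185) = -14036/4011 + 1502/23185 = -319400138/92995035 ≈ -3.4346)
(r + ((-8217 - 4571) + 3210))*(-40589 + a(205)) = (-319400138/92995035 + ((-8217 - 4571) + 3210))*(-40589 - 1/22) = (-319400138/92995035 + (-12788 + 3210))*(-892959/22) = (-319400138/92995035 - 9578)*(-892959/22) = -891025845368/92995035*(-892959/22) = 132608257975660652/340981795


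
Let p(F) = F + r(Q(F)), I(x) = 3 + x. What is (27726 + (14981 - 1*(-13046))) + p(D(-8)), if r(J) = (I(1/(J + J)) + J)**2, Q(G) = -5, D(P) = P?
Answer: 5574941/100 ≈ 55749.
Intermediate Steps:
r(J) = (3 + J + 1/(2*J))**2 (r(J) = ((3 + 1/(J + J)) + J)**2 = ((3 + 1/(2*J)) + J)**2 = (3 + J + 1/(2*J))**2)
p(F) = 441/100 + F (p(F) = F + (3 - 5 + (1/2)/(-5))**2 = F + (3 - 5 + (1/2)*(-1/5))**2 = F + (3 - 5 - 1/10)**2 = F + (-21/10)**2 = F + 441/100 = 441/100 + F)
(27726 + (14981 - 1*(-13046))) + p(D(-8)) = (27726 + (14981 - 1*(-13046))) + (441/100 - 8) = (27726 + (14981 + 13046)) - 359/100 = (27726 + 28027) - 359/100 = 55753 - 359/100 = 5574941/100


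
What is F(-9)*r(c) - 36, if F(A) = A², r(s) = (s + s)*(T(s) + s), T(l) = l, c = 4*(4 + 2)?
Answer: 186588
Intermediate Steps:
c = 24 (c = 4*6 = 24)
r(s) = 4*s² (r(s) = (s + s)*(s + s) = (2*s)*(2*s) = 4*s²)
F(-9)*r(c) - 36 = (-9)²*(4*24²) - 36 = 81*(4*576) - 36 = 81*2304 - 36 = 186624 - 36 = 186588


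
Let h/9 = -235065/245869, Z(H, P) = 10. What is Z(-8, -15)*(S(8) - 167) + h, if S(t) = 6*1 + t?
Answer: -378295155/245869 ≈ -1538.6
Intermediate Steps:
h = -2115585/245869 (h = 9*(-235065/245869) = -2115585/245869 ≈ -8.6045)
S(t) = 6 + t
Z(-8, -15)*(S(8) - 167) + h = 10*((6 + 8) - 167) - 2115585/245869 = 10*(14 - 167) - 2115585/245869 = 10*(-153) - 2115585/245869 = -1530 - 2115585/245869 = -378295155/245869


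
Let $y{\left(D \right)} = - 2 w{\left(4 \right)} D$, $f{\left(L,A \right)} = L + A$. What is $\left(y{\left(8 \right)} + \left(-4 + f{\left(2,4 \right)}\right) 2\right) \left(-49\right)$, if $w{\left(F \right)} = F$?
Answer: $2940$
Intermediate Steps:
$f{\left(L,A \right)} = A + L$
$y{\left(D \right)} = - 8 D$ ($y{\left(D \right)} = \left(-2\right) 4 D = - 8 D$)
$\left(y{\left(8 \right)} + \left(-4 + f{\left(2,4 \right)}\right) 2\right) \left(-49\right) = \left(\left(-8\right) 8 + \left(-4 + \left(4 + 2\right)\right) 2\right) \left(-49\right) = \left(-64 + \left(-4 + 6\right) 2\right) \left(-49\right) = \left(-64 + 2 \cdot 2\right) \left(-49\right) = \left(-64 + 4\right) \left(-49\right) = \left(-60\right) \left(-49\right) = 2940$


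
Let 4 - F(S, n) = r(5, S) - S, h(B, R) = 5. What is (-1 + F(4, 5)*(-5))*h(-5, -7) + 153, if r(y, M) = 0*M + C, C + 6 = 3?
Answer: -127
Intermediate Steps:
C = -3 (C = -6 + 3 = -3)
r(y, M) = -3 (r(y, M) = 0*M - 3 = 0 - 3 = -3)
F(S, n) = 7 + S (F(S, n) = 4 - (-3 - S) = 4 + (3 + S) = 7 + S)
(-1 + F(4, 5)*(-5))*h(-5, -7) + 153 = (-1 + (7 + 4)*(-5))*5 + 153 = (-1 + 11*(-5))*5 + 153 = (-1 - 55)*5 + 153 = -56*5 + 153 = -280 + 153 = -127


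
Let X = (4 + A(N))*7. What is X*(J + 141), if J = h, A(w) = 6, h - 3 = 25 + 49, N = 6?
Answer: 15260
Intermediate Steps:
h = 77 (h = 3 + (25 + 49) = 3 + 74 = 77)
X = 70 (X = (4 + 6)*7 = 10*7 = 70)
J = 77
X*(J + 141) = 70*(77 + 141) = 70*218 = 15260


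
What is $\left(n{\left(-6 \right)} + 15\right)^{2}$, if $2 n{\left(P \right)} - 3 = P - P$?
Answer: $\frac{1089}{4} \approx 272.25$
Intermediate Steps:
$n{\left(P \right)} = \frac{3}{2}$ ($n{\left(P \right)} = \frac{3}{2} + \frac{P - P}{2} = \frac{3}{2} + \frac{1}{2} \cdot 0 = \frac{3}{2} + 0 = \frac{3}{2}$)
$\left(n{\left(-6 \right)} + 15\right)^{2} = \left(\frac{3}{2} + 15\right)^{2} = \left(\frac{33}{2}\right)^{2} = \frac{1089}{4}$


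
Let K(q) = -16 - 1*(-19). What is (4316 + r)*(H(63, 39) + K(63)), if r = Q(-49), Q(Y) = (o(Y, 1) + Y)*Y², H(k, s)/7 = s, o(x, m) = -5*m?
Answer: -34593288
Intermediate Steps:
K(q) = 3 (K(q) = -16 + 19 = 3)
H(k, s) = 7*s
Q(Y) = Y²*(-5 + Y) (Q(Y) = (-5*1 + Y)*Y² = (-5 + Y)*Y² = Y²*(-5 + Y))
r = -129654 (r = (-49)²*(-5 - 49) = 2401*(-54) = -129654)
(4316 + r)*(H(63, 39) + K(63)) = (4316 - 129654)*(7*39 + 3) = -125338*(273 + 3) = -125338*276 = -34593288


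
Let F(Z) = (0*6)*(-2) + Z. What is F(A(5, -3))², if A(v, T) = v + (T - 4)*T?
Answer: 676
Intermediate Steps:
A(v, T) = v + T*(-4 + T) (A(v, T) = v + (-4 + T)*T = v + T*(-4 + T))
F(Z) = Z (F(Z) = 0*(-2) + Z = 0 + Z = Z)
F(A(5, -3))² = (5 + (-3)² - 4*(-3))² = (5 + 9 + 12)² = 26² = 676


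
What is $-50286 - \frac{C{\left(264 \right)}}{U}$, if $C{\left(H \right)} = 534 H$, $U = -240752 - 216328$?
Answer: $- \frac{957690996}{19045} \approx -50286.0$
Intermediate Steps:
$U = -457080$
$-50286 - \frac{C{\left(264 \right)}}{U} = -50286 - \frac{534 \cdot 264}{-457080} = -50286 - 140976 \left(- \frac{1}{457080}\right) = -50286 - - \frac{5874}{19045} = -50286 + \frac{5874}{19045} = - \frac{957690996}{19045}$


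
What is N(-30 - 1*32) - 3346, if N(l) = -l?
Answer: -3284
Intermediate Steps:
N(-30 - 1*32) - 3346 = -(-30 - 1*32) - 3346 = -(-30 - 32) - 3346 = -1*(-62) - 3346 = 62 - 3346 = -3284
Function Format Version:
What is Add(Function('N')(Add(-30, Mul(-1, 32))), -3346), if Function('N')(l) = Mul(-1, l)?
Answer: -3284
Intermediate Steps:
Add(Function('N')(Add(-30, Mul(-1, 32))), -3346) = Add(Mul(-1, Add(-30, Mul(-1, 32))), -3346) = Add(Mul(-1, Add(-30, -32)), -3346) = Add(Mul(-1, -62), -3346) = Add(62, -3346) = -3284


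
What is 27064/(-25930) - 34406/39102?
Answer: -487601027/253478715 ≈ -1.9236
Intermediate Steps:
27064/(-25930) - 34406/39102 = 27064*(-1/25930) - 34406*1/39102 = -13532/12965 - 17203/19551 = -487601027/253478715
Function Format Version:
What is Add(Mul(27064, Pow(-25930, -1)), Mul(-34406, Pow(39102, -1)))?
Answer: Rational(-487601027, 253478715) ≈ -1.9236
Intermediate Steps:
Add(Mul(27064, Pow(-25930, -1)), Mul(-34406, Pow(39102, -1))) = Add(Mul(27064, Rational(-1, 25930)), Mul(-34406, Rational(1, 39102))) = Add(Rational(-13532, 12965), Rational(-17203, 19551)) = Rational(-487601027, 253478715)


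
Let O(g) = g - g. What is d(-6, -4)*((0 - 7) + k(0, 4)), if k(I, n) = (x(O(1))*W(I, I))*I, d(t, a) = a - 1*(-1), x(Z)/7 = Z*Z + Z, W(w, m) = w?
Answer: 21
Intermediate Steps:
O(g) = 0
x(Z) = 7*Z + 7*Z² (x(Z) = 7*(Z*Z + Z) = 7*(Z² + Z) = 7*(Z + Z²) = 7*Z + 7*Z²)
d(t, a) = 1 + a (d(t, a) = a + 1 = 1 + a)
k(I, n) = 0 (k(I, n) = ((7*0*(1 + 0))*I)*I = ((7*0*1)*I)*I = (0*I)*I = 0*I = 0)
d(-6, -4)*((0 - 7) + k(0, 4)) = (1 - 4)*((0 - 7) + 0) = -3*(-7 + 0) = -3*(-7) = 21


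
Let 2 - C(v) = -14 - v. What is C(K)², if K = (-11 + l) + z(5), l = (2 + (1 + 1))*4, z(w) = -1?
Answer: 400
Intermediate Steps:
l = 16 (l = (2 + 2)*4 = 4*4 = 16)
K = 4 (K = (-11 + 16) - 1 = 5 - 1 = 4)
C(v) = 16 + v (C(v) = 2 - (-14 - v) = 2 + (14 + v) = 16 + v)
C(K)² = (16 + 4)² = 20² = 400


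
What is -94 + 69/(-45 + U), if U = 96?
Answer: -1575/17 ≈ -92.647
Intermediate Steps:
-94 + 69/(-45 + U) = -94 + 69/(-45 + 96) = -94 + 69/51 = -94 + (1/51)*69 = -94 + 23/17 = -1575/17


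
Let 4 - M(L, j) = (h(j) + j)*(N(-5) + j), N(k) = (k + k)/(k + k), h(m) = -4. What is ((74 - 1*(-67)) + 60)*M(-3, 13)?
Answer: -24522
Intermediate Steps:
N(k) = 1 (N(k) = (2*k)/((2*k)) = (2*k)*(1/(2*k)) = 1)
M(L, j) = 4 - (1 + j)*(-4 + j) (M(L, j) = 4 - (-4 + j)*(1 + j) = 4 - (1 + j)*(-4 + j))
((74 - 1*(-67)) + 60)*M(-3, 13) = ((74 - 1*(-67)) + 60)*(8 - 1*13² + 3*13) = ((74 + 67) + 60)*(8 - 1*169 + 39) = (141 + 60)*(8 - 169 + 39) = 201*(-122) = -24522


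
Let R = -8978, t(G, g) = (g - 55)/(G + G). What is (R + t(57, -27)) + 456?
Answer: -485795/57 ≈ -8522.7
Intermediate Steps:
t(G, g) = (-55 + g)/(2*G) (t(G, g) = (-55 + g)/((2*G)) = (-55 + g)*(1/(2*G)) = (-55 + g)/(2*G))
(R + t(57, -27)) + 456 = (-8978 + (½)*(-55 - 27)/57) + 456 = (-8978 + (½)*(1/57)*(-82)) + 456 = (-8978 - 41/57) + 456 = -511787/57 + 456 = -485795/57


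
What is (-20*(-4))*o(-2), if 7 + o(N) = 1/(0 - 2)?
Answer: -600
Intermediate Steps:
o(N) = -15/2 (o(N) = -7 + 1/(0 - 2) = -7 + 1/(-2) = -7 - ½ = -15/2)
(-20*(-4))*o(-2) = -20*(-4)*(-15/2) = 80*(-15/2) = -600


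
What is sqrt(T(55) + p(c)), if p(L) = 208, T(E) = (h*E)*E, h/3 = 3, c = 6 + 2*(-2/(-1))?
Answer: sqrt(27433) ≈ 165.63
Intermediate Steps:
c = 10 (c = 6 + 2*(-2*(-1)) = 6 + 2*2 = 6 + 4 = 10)
h = 9 (h = 3*3 = 9)
T(E) = 9*E**2 (T(E) = (9*E)*E = 9*E**2)
sqrt(T(55) + p(c)) = sqrt(9*55**2 + 208) = sqrt(9*3025 + 208) = sqrt(27225 + 208) = sqrt(27433)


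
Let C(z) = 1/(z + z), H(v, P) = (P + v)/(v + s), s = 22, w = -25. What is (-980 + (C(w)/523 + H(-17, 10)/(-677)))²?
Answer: 301003174735074366489/313415682602500 ≈ 9.6040e+5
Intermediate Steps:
H(v, P) = (P + v)/(22 + v) (H(v, P) = (P + v)/(v + 22) = (P + v)/(22 + v))
C(z) = 1/(2*z)
(-980 + (C(w)/523 + H(-17, 10)/(-677)))² = (-980 + (((½)/(-25))/523 + ((10 - 17)/(22 - 17))/(-677)))² = (-980 + (((½)*(-1/25))*(1/523) + (-7/5)*(-1/677)))² = (-980 + (-1/50*1/523 + ((⅕)*(-7))*(-1/677)))² = (-980 + (-1/26150 - 7/5*(-1/677)))² = (-980 + (-1/26150 + 7/3385))² = (-980 + 35933/17703550)² = (-17349443067/17703550)² = 301003174735074366489/313415682602500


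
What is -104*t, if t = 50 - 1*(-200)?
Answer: -26000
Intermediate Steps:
t = 250 (t = 50 + 200 = 250)
-104*t = -104*250 = -26000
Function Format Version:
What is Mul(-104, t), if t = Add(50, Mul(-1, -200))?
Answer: -26000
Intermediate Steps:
t = 250 (t = Add(50, 200) = 250)
Mul(-104, t) = Mul(-104, 250) = -26000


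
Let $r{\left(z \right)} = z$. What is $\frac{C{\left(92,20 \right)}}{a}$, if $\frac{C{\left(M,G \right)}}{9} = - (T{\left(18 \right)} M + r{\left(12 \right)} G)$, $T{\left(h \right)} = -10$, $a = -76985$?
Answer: $- \frac{1224}{15397} \approx -0.079496$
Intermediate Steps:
$C{\left(M,G \right)} = - 108 G + 90 M$ ($C{\left(M,G \right)} = 9 \left(- (- 10 M + 12 G)\right) = 9 \left(- 12 G + 10 M\right) = - 108 G + 90 M$)
$\frac{C{\left(92,20 \right)}}{a} = \frac{\left(-108\right) 20 + 90 \cdot 92}{-76985} = \left(-2160 + 8280\right) \left(- \frac{1}{76985}\right) = 6120 \left(- \frac{1}{76985}\right) = - \frac{1224}{15397}$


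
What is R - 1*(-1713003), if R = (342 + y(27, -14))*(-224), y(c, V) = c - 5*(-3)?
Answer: 1626987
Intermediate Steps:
y(c, V) = 15 + c (y(c, V) = c + 15 = 15 + c)
R = -86016 (R = (342 + (15 + 27))*(-224) = (342 + 42)*(-224) = 384*(-224) = -86016)
R - 1*(-1713003) = -86016 - 1*(-1713003) = -86016 + 1713003 = 1626987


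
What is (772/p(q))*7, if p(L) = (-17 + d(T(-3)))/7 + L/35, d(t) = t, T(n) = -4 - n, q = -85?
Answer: -5404/5 ≈ -1080.8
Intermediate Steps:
p(L) = -18/7 + L/35 (p(L) = (-17 + (-4 - 1*(-3)))/7 + L/35 = (-17 + (-4 + 3))*(⅐) + L*(1/35) = (-17 - 1)*(⅐) + L/35 = -18*⅐ + L/35 = -18/7 + L/35)
(772/p(q))*7 = (772/(-18/7 + (1/35)*(-85)))*7 = (772/(-18/7 - 17/7))*7 = (772/(-5))*7 = (772*(-⅕))*7 = -772/5*7 = -5404/5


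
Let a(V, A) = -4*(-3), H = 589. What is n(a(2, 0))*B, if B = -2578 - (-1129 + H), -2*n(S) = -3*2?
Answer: -6114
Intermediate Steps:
a(V, A) = 12
n(S) = 3 (n(S) = -(-3)*2/2 = -½*(-6) = 3)
B = -2038 (B = -2578 - (-1129 + 589) = -2578 - 1*(-540) = -2578 + 540 = -2038)
n(a(2, 0))*B = 3*(-2038) = -6114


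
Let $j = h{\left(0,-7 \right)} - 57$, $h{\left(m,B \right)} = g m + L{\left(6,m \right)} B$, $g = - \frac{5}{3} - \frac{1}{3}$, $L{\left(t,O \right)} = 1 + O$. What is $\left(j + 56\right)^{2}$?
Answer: $64$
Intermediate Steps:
$g = -2$ ($g = \left(-5\right) \frac{1}{3} - \frac{1}{3} = - \frac{5}{3} - \frac{1}{3} = -2$)
$h{\left(m,B \right)} = - 2 m + B \left(1 + m\right)$ ($h{\left(m,B \right)} = - 2 m + \left(1 + m\right) B = - 2 m + B \left(1 + m\right)$)
$j = -64$ ($j = \left(\left(-2\right) 0 - 7 \left(1 + 0\right)\right) - 57 = \left(0 - 7\right) - 57 = -7 - 57 = -64$)
$\left(j + 56\right)^{2} = \left(-64 + 56\right)^{2} = \left(-8\right)^{2} = 64$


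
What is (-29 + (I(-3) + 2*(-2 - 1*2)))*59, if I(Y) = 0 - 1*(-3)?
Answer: -2006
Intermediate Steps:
I(Y) = 3 (I(Y) = 0 + 3 = 3)
(-29 + (I(-3) + 2*(-2 - 1*2)))*59 = (-29 + (3 + 2*(-2 - 1*2)))*59 = (-29 + (3 + 2*(-2 - 2)))*59 = (-29 + (3 + 2*(-4)))*59 = (-29 + (3 - 8))*59 = (-29 - 5)*59 = -34*59 = -2006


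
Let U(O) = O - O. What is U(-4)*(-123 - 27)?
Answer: 0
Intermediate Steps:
U(O) = 0
U(-4)*(-123 - 27) = 0*(-123 - 27) = 0*(-150) = 0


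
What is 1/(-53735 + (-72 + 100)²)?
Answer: -1/52951 ≈ -1.8885e-5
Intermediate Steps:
1/(-53735 + (-72 + 100)²) = 1/(-53735 + 28²) = 1/(-53735 + 784) = 1/(-52951) = -1/52951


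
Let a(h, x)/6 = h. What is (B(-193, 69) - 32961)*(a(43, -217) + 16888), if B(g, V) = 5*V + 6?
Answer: -559131060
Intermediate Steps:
B(g, V) = 6 + 5*V
a(h, x) = 6*h
(B(-193, 69) - 32961)*(a(43, -217) + 16888) = ((6 + 5*69) - 32961)*(6*43 + 16888) = ((6 + 345) - 32961)*(258 + 16888) = (351 - 32961)*17146 = -32610*17146 = -559131060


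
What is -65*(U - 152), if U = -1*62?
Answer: 13910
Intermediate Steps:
U = -62
-65*(U - 152) = -65*(-62 - 152) = -65*(-214) = 13910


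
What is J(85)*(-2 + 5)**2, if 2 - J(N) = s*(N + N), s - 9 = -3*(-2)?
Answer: -22932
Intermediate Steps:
s = 15 (s = 9 - 3*(-2) = 9 + 6 = 15)
J(N) = 2 - 30*N (J(N) = 2 - 15*(N + N) = 2 - 15*2*N = 2 - 30*N)
J(85)*(-2 + 5)**2 = (2 - 30*85)*(-2 + 5)**2 = (2 - 2550)*3**2 = -2548*9 = -22932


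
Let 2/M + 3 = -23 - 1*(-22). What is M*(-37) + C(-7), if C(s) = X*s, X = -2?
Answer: 65/2 ≈ 32.500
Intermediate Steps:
M = -½ (M = 2/(-3 + (-23 - 1*(-22))) = 2/(-3 + (-23 + 22)) = 2/(-3 - 1) = 2/(-4) = 2*(-¼) = -½ ≈ -0.50000)
C(s) = -2*s
M*(-37) + C(-7) = -½*(-37) - 2*(-7) = 37/2 + 14 = 65/2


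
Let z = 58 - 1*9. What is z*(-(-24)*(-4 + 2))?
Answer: -2352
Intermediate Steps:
z = 49 (z = 58 - 9 = 49)
z*(-(-24)*(-4 + 2)) = 49*(-(-24)*(-4 + 2)) = 49*(-(-24)*(-2)) = 49*(-4*12) = 49*(-48) = -2352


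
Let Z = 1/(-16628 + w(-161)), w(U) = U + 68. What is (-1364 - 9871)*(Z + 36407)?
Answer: -6839434845810/16721 ≈ -4.0903e+8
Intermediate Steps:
w(U) = 68 + U
Z = -1/16721 (Z = 1/(-16628 + (68 - 161)) = 1/(-16628 - 93) = 1/(-16721) = -1/16721 ≈ -5.9805e-5)
(-1364 - 9871)*(Z + 36407) = (-1364 - 9871)*(-1/16721 + 36407) = -11235*608761446/16721 = -6839434845810/16721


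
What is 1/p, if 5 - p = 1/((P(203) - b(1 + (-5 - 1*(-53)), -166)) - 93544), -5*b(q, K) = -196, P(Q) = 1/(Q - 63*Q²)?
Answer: 1214693091029/6073478434965 ≈ 0.20000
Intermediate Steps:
b(q, K) = 196/5 (b(q, K) = -⅕*(-196) = 196/5)
p = 6073478434965/1214693091029 (p = 5 - 1/((-1/(203*(-1 + 63*203)) - 1*196/5) - 93544) = 5 - 1/((-1*1/203/(-1 + 12789) - 196/5) - 93544) = 5 - 1/((-1*1/203/12788 - 196/5) - 93544) = 5 - 1/((-1*1/203*1/12788 - 196/5) - 93544) = 5 - 1/((-1/2595964 - 196/5) - 93544) = 5 - 1/(-508808949/12979820 - 93544) = 5 - 1/(-1214693091029/12979820) = 5 - 1*(-12979820/1214693091029) = 5 + 12979820/1214693091029 = 6073478434965/1214693091029 ≈ 5.0000)
1/p = 1/(6073478434965/1214693091029) = 1214693091029/6073478434965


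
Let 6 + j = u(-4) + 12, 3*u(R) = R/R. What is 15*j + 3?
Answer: 98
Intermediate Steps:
u(R) = ⅓ (u(R) = (R/R)/3 = (⅓)*1 = ⅓)
j = 19/3 (j = -6 + (⅓ + 12) = -6 + 37/3 = 19/3 ≈ 6.3333)
15*j + 3 = 15*(19/3) + 3 = 95 + 3 = 98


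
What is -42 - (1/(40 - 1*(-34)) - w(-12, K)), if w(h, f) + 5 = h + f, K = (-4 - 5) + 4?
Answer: -4737/74 ≈ -64.014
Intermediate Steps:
K = -5 (K = -9 + 4 = -5)
w(h, f) = -5 + f + h (w(h, f) = -5 + (h + f) = -5 + (f + h) = -5 + f + h)
-42 - (1/(40 - 1*(-34)) - w(-12, K)) = -42 - (1/(40 - 1*(-34)) - (-5 - 5 - 12)) = -42 - (1/(40 + 34) - 1*(-22)) = -42 - (1/74 + 22) = -42 - 1*1629/74 = -42 - 1629/74 = -4737/74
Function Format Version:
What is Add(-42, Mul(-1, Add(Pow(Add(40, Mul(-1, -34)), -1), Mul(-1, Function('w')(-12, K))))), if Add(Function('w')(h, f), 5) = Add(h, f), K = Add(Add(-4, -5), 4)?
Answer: Rational(-4737, 74) ≈ -64.014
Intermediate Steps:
K = -5 (K = Add(-9, 4) = -5)
Function('w')(h, f) = Add(-5, f, h) (Function('w')(h, f) = Add(-5, Add(h, f)) = Add(-5, Add(f, h)) = Add(-5, f, h))
Add(-42, Mul(-1, Add(Pow(Add(40, Mul(-1, -34)), -1), Mul(-1, Function('w')(-12, K))))) = Add(-42, Mul(-1, Add(Pow(Add(40, Mul(-1, -34)), -1), Mul(-1, Add(-5, -5, -12))))) = Add(-42, Mul(-1, Add(Pow(Add(40, 34), -1), Mul(-1, -22)))) = Add(-42, Mul(-1, Add(Pow(74, -1), 22))) = Add(-42, Mul(-1, Add(Rational(1, 74), 22))) = Add(-42, Mul(-1, Rational(1629, 74))) = Add(-42, Rational(-1629, 74)) = Rational(-4737, 74)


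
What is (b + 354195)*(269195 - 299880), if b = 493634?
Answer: -26015632865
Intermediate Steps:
(b + 354195)*(269195 - 299880) = (493634 + 354195)*(269195 - 299880) = 847829*(-30685) = -26015632865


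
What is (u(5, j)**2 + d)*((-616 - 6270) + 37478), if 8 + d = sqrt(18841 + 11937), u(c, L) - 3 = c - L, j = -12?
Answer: 11992064 + 30592*sqrt(30778) ≈ 1.7359e+7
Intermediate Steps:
u(c, L) = 3 + c - L (u(c, L) = 3 + (c - L) = 3 + c - L)
d = -8 + sqrt(30778) (d = -8 + sqrt(18841 + 11937) = -8 + sqrt(30778) ≈ 167.44)
(u(5, j)**2 + d)*((-616 - 6270) + 37478) = ((3 + 5 - 1*(-12))**2 + (-8 + sqrt(30778)))*((-616 - 6270) + 37478) = ((3 + 5 + 12)**2 + (-8 + sqrt(30778)))*(-6886 + 37478) = (20**2 + (-8 + sqrt(30778)))*30592 = (400 + (-8 + sqrt(30778)))*30592 = (392 + sqrt(30778))*30592 = 11992064 + 30592*sqrt(30778)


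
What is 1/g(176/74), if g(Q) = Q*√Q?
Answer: 37*√814/3872 ≈ 0.27263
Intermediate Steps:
g(Q) = Q^(3/2)
1/g(176/74) = 1/((176/74)^(3/2)) = 1/((176*(1/74))^(3/2)) = 1/((88/37)^(3/2)) = 1/(176*√814/1369) = 37*√814/3872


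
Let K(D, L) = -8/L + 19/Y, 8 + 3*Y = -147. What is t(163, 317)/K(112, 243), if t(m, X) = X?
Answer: -11939805/15091 ≈ -791.19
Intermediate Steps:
Y = -155/3 (Y = -8/3 + (⅓)*(-147) = -8/3 - 49 = -155/3 ≈ -51.667)
K(D, L) = -57/155 - 8/L (K(D, L) = -8/L + 19/(-155/3) = -8/L + 19*(-3/155) = -8/L - 57/155 = -57/155 - 8/L)
t(163, 317)/K(112, 243) = 317/(-57/155 - 8/243) = 317/(-15091/37665) = 317*(-37665/15091) = -11939805/15091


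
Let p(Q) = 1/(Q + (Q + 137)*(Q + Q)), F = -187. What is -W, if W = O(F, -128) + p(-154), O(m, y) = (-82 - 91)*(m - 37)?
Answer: -196937665/5082 ≈ -38752.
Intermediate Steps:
O(m, y) = 6401 - 173*m (O(m, y) = -173*(-37 + m) = 6401 - 173*m)
p(Q) = 1/(Q + 2*Q*(137 + Q)) (p(Q) = 1/(Q + (137 + Q)*(2*Q)) = 1/(Q + 2*Q*(137 + Q)))
W = 196937665/5082 (W = (6401 - 173*(-187)) + 1/((-154)*(275 + 2*(-154))) = (6401 + 32351) - 1/(154*(275 - 308)) = 38752 - 1/154/(-33) = 38752 - 1/154*(-1/33) = 38752 + 1/5082 = 196937665/5082 ≈ 38752.)
-W = -1*196937665/5082 = -196937665/5082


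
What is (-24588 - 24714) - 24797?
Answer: -74099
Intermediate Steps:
(-24588 - 24714) - 24797 = -49302 - 24797 = -74099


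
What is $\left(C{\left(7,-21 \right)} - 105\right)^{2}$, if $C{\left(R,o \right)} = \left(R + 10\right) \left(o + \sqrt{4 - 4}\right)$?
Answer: $213444$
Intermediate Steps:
$C{\left(R,o \right)} = o \left(10 + R\right)$ ($C{\left(R,o \right)} = \left(10 + R\right) \left(o + \sqrt{0}\right) = \left(10 + R\right) \left(o + 0\right) = \left(10 + R\right) o = o \left(10 + R\right)$)
$\left(C{\left(7,-21 \right)} - 105\right)^{2} = \left(- 21 \left(10 + 7\right) - 105\right)^{2} = \left(\left(-21\right) 17 - 105\right)^{2} = \left(-357 - 105\right)^{2} = \left(-462\right)^{2} = 213444$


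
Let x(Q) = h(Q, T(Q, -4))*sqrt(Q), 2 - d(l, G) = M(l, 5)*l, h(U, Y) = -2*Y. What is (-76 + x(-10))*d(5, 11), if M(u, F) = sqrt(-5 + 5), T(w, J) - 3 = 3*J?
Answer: -152 + 36*I*sqrt(10) ≈ -152.0 + 113.84*I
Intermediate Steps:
T(w, J) = 3 + 3*J
M(u, F) = 0 (M(u, F) = sqrt(0) = 0)
d(l, G) = 2 (d(l, G) = 2 - 0*l = 2 - 1*0 = 2 + 0 = 2)
x(Q) = 18*sqrt(Q) (x(Q) = (-2*(3 + 3*(-4)))*sqrt(Q) = (-2*(3 - 12))*sqrt(Q) = (-2*(-9))*sqrt(Q) = 18*sqrt(Q))
(-76 + x(-10))*d(5, 11) = (-76 + 18*sqrt(-10))*2 = (-76 + 18*(I*sqrt(10)))*2 = (-76 + 18*I*sqrt(10))*2 = -152 + 36*I*sqrt(10)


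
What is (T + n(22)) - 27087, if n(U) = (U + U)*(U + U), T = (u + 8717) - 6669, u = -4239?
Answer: -27342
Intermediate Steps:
T = -2191 (T = (-4239 + 8717) - 6669 = 4478 - 6669 = -2191)
n(U) = 4*U**2 (n(U) = (2*U)*(2*U) = 4*U**2)
(T + n(22)) - 27087 = (-2191 + 4*22**2) - 27087 = (-2191 + 4*484) - 27087 = (-2191 + 1936) - 27087 = -255 - 27087 = -27342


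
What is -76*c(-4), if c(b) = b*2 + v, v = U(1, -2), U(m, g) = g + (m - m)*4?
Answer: 760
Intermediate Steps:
U(m, g) = g (U(m, g) = g + 0*4 = g + 0 = g)
v = -2
c(b) = -2 + 2*b (c(b) = b*2 - 2 = 2*b - 2 = -2 + 2*b)
-76*c(-4) = -76*(-2 + 2*(-4)) = -76*(-2 - 8) = -76*(-10) = 760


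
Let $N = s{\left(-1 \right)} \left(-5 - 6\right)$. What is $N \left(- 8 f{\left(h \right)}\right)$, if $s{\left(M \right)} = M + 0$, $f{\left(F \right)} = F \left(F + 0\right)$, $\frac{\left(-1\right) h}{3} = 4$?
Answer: $-12672$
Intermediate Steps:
$h = -12$ ($h = \left(-3\right) 4 = -12$)
$f{\left(F \right)} = F^{2}$ ($f{\left(F \right)} = F F = F^{2}$)
$s{\left(M \right)} = M$
$N = 11$ ($N = - (-5 - 6) = \left(-1\right) \left(-11\right) = 11$)
$N \left(- 8 f{\left(h \right)}\right) = 11 \left(- 8 \left(-12\right)^{2}\right) = 11 \left(\left(-8\right) 144\right) = 11 \left(-1152\right) = -12672$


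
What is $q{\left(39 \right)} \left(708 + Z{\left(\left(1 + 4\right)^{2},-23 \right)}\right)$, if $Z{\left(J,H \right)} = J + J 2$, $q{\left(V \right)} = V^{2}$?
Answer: $1190943$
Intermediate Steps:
$Z{\left(J,H \right)} = 3 J$ ($Z{\left(J,H \right)} = J + 2 J = 3 J$)
$q{\left(39 \right)} \left(708 + Z{\left(\left(1 + 4\right)^{2},-23 \right)}\right) = 39^{2} \left(708 + 3 \left(1 + 4\right)^{2}\right) = 1521 \left(708 + 3 \cdot 5^{2}\right) = 1521 \left(708 + 3 \cdot 25\right) = 1521 \left(708 + 75\right) = 1521 \cdot 783 = 1190943$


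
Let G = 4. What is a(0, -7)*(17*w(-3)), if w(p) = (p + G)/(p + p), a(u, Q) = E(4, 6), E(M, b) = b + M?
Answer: -85/3 ≈ -28.333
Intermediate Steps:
E(M, b) = M + b
a(u, Q) = 10 (a(u, Q) = 4 + 6 = 10)
w(p) = (4 + p)/(2*p) (w(p) = (p + 4)/(p + p) = (4 + p)/((2*p)) = (4 + p)*(1/(2*p)) = (4 + p)/(2*p))
a(0, -7)*(17*w(-3)) = 10*(17*((½)*(4 - 3)/(-3))) = 10*(17*((½)*(-⅓)*1)) = 10*(17*(-⅙)) = 10*(-17/6) = -85/3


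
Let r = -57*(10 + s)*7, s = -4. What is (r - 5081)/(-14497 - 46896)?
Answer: 7475/61393 ≈ 0.12176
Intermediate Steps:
r = -2394 (r = -57*(10 - 4)*7 = -342*7 = -57*42 = -2394)
(r - 5081)/(-14497 - 46896) = (-2394 - 5081)/(-14497 - 46896) = -7475/(-61393) = -7475*(-1/61393) = 7475/61393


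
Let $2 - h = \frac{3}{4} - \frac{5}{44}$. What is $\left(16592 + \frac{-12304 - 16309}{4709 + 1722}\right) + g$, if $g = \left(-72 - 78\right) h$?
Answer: $\frac{1158950179}{70741} \approx 16383.0$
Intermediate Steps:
$h = \frac{15}{11}$ ($h = 2 - \left(\frac{3}{4} - \frac{5}{44}\right) = 2 - \frac{7}{11} = \frac{15}{11} \approx 1.3636$)
$g = - \frac{2250}{11}$ ($g = \left(-72 - 78\right) \frac{15}{11} = \left(-150\right) \frac{15}{11} = - \frac{2250}{11} \approx -204.55$)
$\left(16592 + \frac{-12304 - 16309}{4709 + 1722}\right) + g = \left(16592 + \frac{-12304 - 16309}{4709 + 1722}\right) - \frac{2250}{11} = \left(16592 - \frac{28613}{6431}\right) - \frac{2250}{11} = \frac{106674539}{6431} - \frac{2250}{11} = \frac{1158950179}{70741}$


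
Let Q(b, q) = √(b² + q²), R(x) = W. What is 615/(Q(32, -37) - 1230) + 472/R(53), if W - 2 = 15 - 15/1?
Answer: 355723202/1510507 - 615*√2393/1510507 ≈ 235.48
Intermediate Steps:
W = 2 (W = 2 + (15 - 15/1) = 2 + (15 - 15*1) = 2 + (15 - 15) = 2 + 0 = 2)
R(x) = 2
615/(Q(32, -37) - 1230) + 472/R(53) = 615/(√(32² + (-37)²) - 1230) + 472/2 = 615/(√(1024 + 1369) - 1230) + 472*(½) = 615/(√2393 - 1230) + 236 = 615/(-1230 + √2393) + 236 = 236 + 615/(-1230 + √2393)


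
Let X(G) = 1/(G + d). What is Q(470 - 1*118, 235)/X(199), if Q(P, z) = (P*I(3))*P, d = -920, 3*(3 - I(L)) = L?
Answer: -178669568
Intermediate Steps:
I(L) = 3 - L/3
X(G) = 1/(-920 + G) (X(G) = 1/(G - 920) = 1/(-920 + G))
Q(P, z) = 2*P**2 (Q(P, z) = (P*(3 - 1/3*3))*P = (P*(3 - 1))*P = (P*2)*P = (2*P)*P = 2*P**2)
Q(470 - 1*118, 235)/X(199) = (2*(470 - 1*118)**2)/(1/(-920 + 199)) = (2*(470 - 118)**2)/(1/(-721)) = (2*352**2)/(-1/721) = (2*123904)*(-721) = 247808*(-721) = -178669568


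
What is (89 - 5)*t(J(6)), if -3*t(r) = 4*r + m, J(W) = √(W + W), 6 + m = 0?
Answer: 168 - 224*√3 ≈ -219.98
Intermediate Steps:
m = -6 (m = -6 + 0 = -6)
J(W) = √2*√W (J(W) = √(2*W) = √2*√W)
t(r) = 2 - 4*r/3 (t(r) = -(4*r - 6)/3 = -(-6 + 4*r)/3 = 2 - 4*r/3)
(89 - 5)*t(J(6)) = (89 - 5)*(2 - 4*√2*√6/3) = 84*(2 - 8*√3/3) = 168 - 224*√3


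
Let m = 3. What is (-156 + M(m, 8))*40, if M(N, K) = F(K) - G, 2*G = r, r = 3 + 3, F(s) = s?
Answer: -6040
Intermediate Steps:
r = 6
G = 3 (G = (½)*6 = 3)
M(N, K) = -3 + K (M(N, K) = K - 1*3 = K - 3 = -3 + K)
(-156 + M(m, 8))*40 = (-156 + (-3 + 8))*40 = (-156 + 5)*40 = -151*40 = -6040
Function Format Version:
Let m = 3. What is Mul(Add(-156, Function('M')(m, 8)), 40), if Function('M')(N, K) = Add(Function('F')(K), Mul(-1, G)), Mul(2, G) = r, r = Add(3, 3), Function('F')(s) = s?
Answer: -6040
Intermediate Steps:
r = 6
G = 3 (G = Mul(Rational(1, 2), 6) = 3)
Function('M')(N, K) = Add(-3, K) (Function('M')(N, K) = Add(K, Mul(-1, 3)) = Add(K, -3) = Add(-3, K))
Mul(Add(-156, Function('M')(m, 8)), 40) = Mul(Add(-156, Add(-3, 8)), 40) = Mul(Add(-156, 5), 40) = Mul(-151, 40) = -6040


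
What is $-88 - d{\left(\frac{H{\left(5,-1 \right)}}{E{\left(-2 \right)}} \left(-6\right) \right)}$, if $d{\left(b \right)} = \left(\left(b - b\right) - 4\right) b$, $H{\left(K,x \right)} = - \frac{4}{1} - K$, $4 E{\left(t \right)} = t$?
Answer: $-520$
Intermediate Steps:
$E{\left(t \right)} = \frac{t}{4}$
$H{\left(K,x \right)} = -4 - K$ ($H{\left(K,x \right)} = \left(-4\right) 1 - K = -4 - K$)
$d{\left(b \right)} = - 4 b$ ($d{\left(b \right)} = \left(0 - 4\right) b = - 4 b$)
$-88 - d{\left(\frac{H{\left(5,-1 \right)}}{E{\left(-2 \right)}} \left(-6\right) \right)} = -88 - - 4 \frac{-4 - 5}{\frac{1}{4} \left(-2\right)} \left(-6\right) = -88 - - 4 \frac{-4 - 5}{- \frac{1}{2}} \left(-6\right) = -88 - - 4 \left(-9\right) \left(-2\right) \left(-6\right) = -88 - - 4 \cdot 18 \left(-6\right) = -88 - \left(-4\right) \left(-108\right) = -88 - 432 = -520$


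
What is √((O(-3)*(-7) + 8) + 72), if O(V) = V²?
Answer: √17 ≈ 4.1231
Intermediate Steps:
√((O(-3)*(-7) + 8) + 72) = √(((-3)²*(-7) + 8) + 72) = √((9*(-7) + 8) + 72) = √((-63 + 8) + 72) = √(-55 + 72) = √17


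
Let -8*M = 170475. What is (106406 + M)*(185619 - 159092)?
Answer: 18058865371/8 ≈ 2.2574e+9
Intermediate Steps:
M = -170475/8 (M = -⅛*170475 = -170475/8 ≈ -21309.)
(106406 + M)*(185619 - 159092) = (106406 - 170475/8)*(185619 - 159092) = (680773/8)*26527 = 18058865371/8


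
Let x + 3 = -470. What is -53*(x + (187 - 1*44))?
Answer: 17490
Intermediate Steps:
x = -473 (x = -3 - 470 = -473)
-53*(x + (187 - 1*44)) = -53*(-473 + (187 - 1*44)) = -53*(-473 + (187 - 44)) = -53*(-473 + 143) = -53*(-330) = 17490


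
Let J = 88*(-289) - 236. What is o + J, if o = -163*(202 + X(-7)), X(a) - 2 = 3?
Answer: -59409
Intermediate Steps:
X(a) = 5 (X(a) = 2 + 3 = 5)
o = -33741 (o = -163*(202 + 5) = -163*207 = -33741)
J = -25668 (J = -25432 - 236 = -25668)
o + J = -33741 - 25668 = -59409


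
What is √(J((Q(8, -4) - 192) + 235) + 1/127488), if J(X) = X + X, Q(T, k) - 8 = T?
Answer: √7491705330/7968 ≈ 10.863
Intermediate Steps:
Q(T, k) = 8 + T
J(X) = 2*X
√(J((Q(8, -4) - 192) + 235) + 1/127488) = √(2*(((8 + 8) - 192) + 235) + 1/127488) = √(2*((16 - 192) + 235) + 1/127488) = √(2*(-176 + 235) + 1/127488) = √(2*59 + 1/127488) = √(118 + 1/127488) = √(15043585/127488) = √7491705330/7968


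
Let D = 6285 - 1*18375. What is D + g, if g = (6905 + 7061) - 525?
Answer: 1351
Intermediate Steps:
D = -12090 (D = 6285 - 18375 = -12090)
g = 13441 (g = 13966 - 525 = 13441)
D + g = -12090 + 13441 = 1351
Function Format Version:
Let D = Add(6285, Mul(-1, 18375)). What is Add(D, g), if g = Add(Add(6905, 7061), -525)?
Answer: 1351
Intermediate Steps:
D = -12090 (D = Add(6285, -18375) = -12090)
g = 13441 (g = Add(13966, -525) = 13441)
Add(D, g) = Add(-12090, 13441) = 1351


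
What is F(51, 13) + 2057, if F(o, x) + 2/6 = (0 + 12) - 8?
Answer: 6182/3 ≈ 2060.7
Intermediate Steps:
F(o, x) = 11/3 (F(o, x) = -⅓ + ((0 + 12) - 8) = -⅓ + (12 - 8) = -⅓ + 4 = 11/3)
F(51, 13) + 2057 = 11/3 + 2057 = 6182/3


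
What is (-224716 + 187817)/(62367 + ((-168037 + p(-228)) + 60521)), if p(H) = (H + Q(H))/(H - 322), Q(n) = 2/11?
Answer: 111619475/136574472 ≈ 0.81728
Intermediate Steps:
Q(n) = 2/11 (Q(n) = 2*(1/11) = 2/11)
p(H) = (2/11 + H)/(-322 + H) (p(H) = (H + 2/11)/(H - 322) = (2/11 + H)/(-322 + H))
(-224716 + 187817)/(62367 + ((-168037 + p(-228)) + 60521)) = (-224716 + 187817)/(62367 + ((-168037 + (2/11 - 228)/(-322 - 228)) + 60521)) = -36899/(62367 + ((-168037 - 2506/11/(-550)) + 60521)) = -36899/(62367 + ((-168037 - 1/550*(-2506/11)) + 60521)) = -36899/(62367 + ((-168037 + 1253/3025) + 60521)) = -36899/(62367 + (-508310672/3025 + 60521)) = -36899/(62367 - 325234647/3025) = -36899/(-136574472/3025) = -36899*(-3025/136574472) = 111619475/136574472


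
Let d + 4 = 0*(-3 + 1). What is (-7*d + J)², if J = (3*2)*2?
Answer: 1600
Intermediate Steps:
d = -4 (d = -4 + 0*(-3 + 1) = -4 + 0*(-2) = -4 + 0 = -4)
J = 12 (J = 6*2 = 12)
(-7*d + J)² = (-7*(-4) + 12)² = (28 + 12)² = 40² = 1600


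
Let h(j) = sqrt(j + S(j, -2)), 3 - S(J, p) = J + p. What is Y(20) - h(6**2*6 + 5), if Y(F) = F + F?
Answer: 40 - sqrt(5) ≈ 37.764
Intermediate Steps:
S(J, p) = 3 - J - p (S(J, p) = 3 - (J + p) = 3 + (-J - p) = 3 - J - p)
Y(F) = 2*F
h(j) = sqrt(5) (h(j) = sqrt(j + (3 - j - 1*(-2))) = sqrt(j + (3 - j + 2)) = sqrt(j + (5 - j)) = sqrt(5))
Y(20) - h(6**2*6 + 5) = 2*20 - sqrt(5) = 40 - sqrt(5)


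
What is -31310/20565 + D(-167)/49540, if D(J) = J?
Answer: -310906351/203758020 ≈ -1.5259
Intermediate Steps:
-31310/20565 + D(-167)/49540 = -31310/20565 - 167/49540 = -31310*1/20565 - 167*1/49540 = -6262/4113 - 167/49540 = -310906351/203758020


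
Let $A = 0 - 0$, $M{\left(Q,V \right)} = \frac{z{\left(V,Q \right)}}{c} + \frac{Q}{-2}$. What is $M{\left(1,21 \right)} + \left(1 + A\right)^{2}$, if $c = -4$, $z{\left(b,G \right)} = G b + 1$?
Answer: $-5$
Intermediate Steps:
$z{\left(b,G \right)} = 1 + G b$
$M{\left(Q,V \right)} = - \frac{1}{4} - \frac{Q}{2} - \frac{Q V}{4}$ ($M{\left(Q,V \right)} = \frac{1 + Q V}{-4} + \frac{Q}{-2} = \left(1 + Q V\right) \left(- \frac{1}{4}\right) + Q \left(- \frac{1}{2}\right) = \left(- \frac{1}{4} - \frac{Q V}{4}\right) - \frac{Q}{2} = - \frac{1}{4} - \frac{Q}{2} - \frac{Q V}{4}$)
$A = 0$ ($A = 0 + 0 = 0$)
$M{\left(1,21 \right)} + \left(1 + A\right)^{2} = \left(- \frac{1}{4} - \frac{1}{2} - \frac{1}{4} \cdot 21\right) + \left(1 + 0\right)^{2} = \left(- \frac{1}{4} - \frac{1}{2} - \frac{21}{4}\right) + 1^{2} = -6 + 1 = -5$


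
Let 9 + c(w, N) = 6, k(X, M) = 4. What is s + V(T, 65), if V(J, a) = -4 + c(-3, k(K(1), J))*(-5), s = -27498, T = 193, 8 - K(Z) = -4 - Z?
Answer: -27487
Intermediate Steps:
K(Z) = 12 + Z (K(Z) = 8 - (-4 - Z) = 8 + (4 + Z) = 12 + Z)
c(w, N) = -3 (c(w, N) = -9 + 6 = -3)
V(J, a) = 11 (V(J, a) = -4 - 3*(-5) = -4 + 15 = 11)
s + V(T, 65) = -27498 + 11 = -27487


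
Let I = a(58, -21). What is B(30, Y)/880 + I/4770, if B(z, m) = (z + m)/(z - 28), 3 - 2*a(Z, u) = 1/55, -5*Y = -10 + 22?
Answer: 33569/2098800 ≈ 0.015994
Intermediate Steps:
Y = -12/5 (Y = -(-10 + 22)/5 = -⅕*12 = -12/5 ≈ -2.4000)
a(Z, u) = 82/55 (a(Z, u) = 3/2 - ½/55 = 3/2 - ½*1/55 = 3/2 - 1/110 = 82/55)
B(z, m) = (m + z)/(-28 + z)
I = 82/55 ≈ 1.4909
B(30, Y)/880 + I/4770 = ((-12/5 + 30)/(-28 + 30))/880 + (82/55)/4770 = ((138/5)/2)*(1/880) + (82/55)*(1/4770) = ((½)*(138/5))*(1/880) + 41/131175 = (69/5)*(1/880) + 41/131175 = 69/4400 + 41/131175 = 33569/2098800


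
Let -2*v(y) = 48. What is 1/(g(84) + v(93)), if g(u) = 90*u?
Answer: 1/7536 ≈ 0.00013270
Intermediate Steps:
v(y) = -24 (v(y) = -½*48 = -24)
1/(g(84) + v(93)) = 1/(90*84 - 24) = 1/(7560 - 24) = 1/7536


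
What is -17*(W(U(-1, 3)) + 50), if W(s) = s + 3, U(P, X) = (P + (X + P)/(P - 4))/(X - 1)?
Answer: -8891/10 ≈ -889.10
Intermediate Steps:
U(P, X) = (P + (P + X)/(-4 + P))/(-1 + X)
W(s) = 3 + s
-17*(W(U(-1, 3)) + 50) = -17*((3 + (3 + (-1)**2 - 3*(-1))/(4 - 1*(-1) - 4*3 - 1*3)) + 50) = -17*((3 + (3 + 1 + 3)/(4 + 1 - 12 - 3)) + 50) = -17*((3 + 7/(-10)) + 50) = -17*((3 - 1/10*7) + 50) = -17*((3 - 7/10) + 50) = -17*(23/10 + 50) = -17*523/10 = -8891/10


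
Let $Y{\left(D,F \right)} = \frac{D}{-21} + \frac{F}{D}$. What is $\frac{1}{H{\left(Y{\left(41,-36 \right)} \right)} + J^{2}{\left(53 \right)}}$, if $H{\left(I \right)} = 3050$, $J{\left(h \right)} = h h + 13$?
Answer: $\frac{1}{7966734} \approx 1.2552 \cdot 10^{-7}$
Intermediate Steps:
$Y{\left(D,F \right)} = - \frac{D}{21} + \frac{F}{D}$ ($Y{\left(D,F \right)} = D \left(- \frac{1}{21}\right) + \frac{F}{D} = - \frac{D}{21} + \frac{F}{D}$)
$J{\left(h \right)} = 13 + h^{2}$ ($J{\left(h \right)} = h^{2} + 13 = 13 + h^{2}$)
$\frac{1}{H{\left(Y{\left(41,-36 \right)} \right)} + J^{2}{\left(53 \right)}} = \frac{1}{3050 + \left(13 + 53^{2}\right)^{2}} = \frac{1}{3050 + \left(13 + 2809\right)^{2}} = \frac{1}{3050 + 2822^{2}} = \frac{1}{3050 + 7963684} = \frac{1}{7966734}$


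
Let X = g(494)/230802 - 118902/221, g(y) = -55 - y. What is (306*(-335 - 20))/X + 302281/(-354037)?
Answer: 16695675603461291/83041165882813 ≈ 201.05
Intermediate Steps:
X = -703665147/1307878 (X = (-55 - 1*494)/230802 - 118902/221 = (-55 - 494)*(1/230802) - 118902*1/221 = -549*1/230802 - 118902/221 = -183/76934 - 118902/221 = -703665147/1307878 ≈ -538.02)
(306*(-335 - 20))/X + 302281/(-354037) = (306*(-335 - 20))/(-703665147/1307878) + 302281/(-354037) = (306*(-355))*(-1307878/703665147) + 302281*(-1/354037) = -108630*(-1307878/703665147) - 302281/354037 = 47358262380/234555049 - 302281/354037 = 16695675603461291/83041165882813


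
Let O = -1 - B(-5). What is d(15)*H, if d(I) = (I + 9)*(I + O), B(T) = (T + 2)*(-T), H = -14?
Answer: -9744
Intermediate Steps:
B(T) = -T*(2 + T) (B(T) = (2 + T)*(-T) = -T*(2 + T))
O = 14 (O = -1 - (-1)*(-5)*(2 - 5) = -1 - (-1)*(-5)*(-3) = -1 - 1*(-15) = -1 + 15 = 14)
d(I) = (9 + I)*(14 + I) (d(I) = (I + 9)*(I + 14) = (9 + I)*(14 + I))
d(15)*H = (126 + 15² + 23*15)*(-14) = (126 + 225 + 345)*(-14) = 696*(-14) = -9744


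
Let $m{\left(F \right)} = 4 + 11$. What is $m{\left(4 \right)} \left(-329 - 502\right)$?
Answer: $-12465$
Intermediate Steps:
$m{\left(F \right)} = 15$
$m{\left(4 \right)} \left(-329 - 502\right) = 15 \left(-329 - 502\right) = 15 \left(-831\right) = -12465$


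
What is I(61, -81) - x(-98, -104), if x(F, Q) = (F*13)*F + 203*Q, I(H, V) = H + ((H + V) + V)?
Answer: -103780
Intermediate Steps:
I(H, V) = 2*H + 2*V (I(H, V) = H + (H + 2*V) = 2*H + 2*V)
x(F, Q) = 13*F**2 + 203*Q (x(F, Q) = (13*F)*F + 203*Q = 13*F**2 + 203*Q)
I(61, -81) - x(-98, -104) = (2*61 + 2*(-81)) - (13*(-98)**2 + 203*(-104)) = (122 - 162) - (13*9604 - 21112) = -40 - (124852 - 21112) = -40 - 1*103740 = -40 - 103740 = -103780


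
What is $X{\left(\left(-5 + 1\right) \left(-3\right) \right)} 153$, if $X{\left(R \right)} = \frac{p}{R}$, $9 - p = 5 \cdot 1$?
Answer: $51$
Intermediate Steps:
$p = 4$ ($p = 9 - 5 \cdot 1 = 9 - 5 = 4$)
$X{\left(R \right)} = \frac{4}{R}$
$X{\left(\left(-5 + 1\right) \left(-3\right) \right)} 153 = \frac{4}{\left(-5 + 1\right) \left(-3\right)} 153 = \frac{4}{\left(-4\right) \left(-3\right)} 153 = \frac{4}{12} \cdot 153 = 4 \cdot \frac{1}{12} \cdot 153 = \frac{1}{3} \cdot 153 = 51$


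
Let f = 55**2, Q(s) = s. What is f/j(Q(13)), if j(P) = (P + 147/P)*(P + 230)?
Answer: 39325/76788 ≈ 0.51212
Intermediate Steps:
f = 3025
j(P) = (230 + P)*(P + 147/P) (j(P) = (P + 147/P)*(230 + P) = (230 + P)*(P + 147/P))
f/j(Q(13)) = 3025/(147 + 13**2 + 230*13 + 33810/13) = 3025/(147 + 169 + 2990 + 33810*(1/13)) = 3025/(147 + 169 + 2990 + 33810/13) = 3025/(76788/13) = 3025*(13/76788) = 39325/76788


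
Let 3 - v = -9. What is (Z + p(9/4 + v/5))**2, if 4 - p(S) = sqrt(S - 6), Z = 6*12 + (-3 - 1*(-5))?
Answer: 121653/20 - 234*I*sqrt(15)/5 ≈ 6082.6 - 181.26*I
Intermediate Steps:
v = 12 (v = 3 - 1*(-9) = 3 + 9 = 12)
Z = 74 (Z = 72 + (-3 + 5) = 72 + 2 = 74)
p(S) = 4 - sqrt(-6 + S) (p(S) = 4 - sqrt(S - 6) = 4 - sqrt(-6 + S))
(Z + p(9/4 + v/5))**2 = (74 + (4 - sqrt(-6 + (9/4 + 12/5))))**2 = (74 + (4 - sqrt(-6 + 93/20)))**2 = (74 + (4 - sqrt(-27/20)))**2 = (74 + (4 - 3*I*sqrt(15)/10))**2 = (78 - 3*I*sqrt(15)/10)**2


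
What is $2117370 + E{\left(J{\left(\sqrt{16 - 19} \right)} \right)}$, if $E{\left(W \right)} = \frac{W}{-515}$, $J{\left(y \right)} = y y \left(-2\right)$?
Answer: $\frac{1090445544}{515} \approx 2.1174 \cdot 10^{6}$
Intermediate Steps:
$J{\left(y \right)} = - 2 y^{2}$ ($J{\left(y \right)} = y^{2} \left(-2\right) = - 2 y^{2}$)
$E{\left(W \right)} = - \frac{W}{515}$ ($E{\left(W \right)} = W \left(- \frac{1}{515}\right) = - \frac{W}{515}$)
$2117370 + E{\left(J{\left(\sqrt{16 - 19} \right)} \right)} = 2117370 - \frac{\left(-2\right) \left(\sqrt{16 - 19}\right)^{2}}{515} = 2117370 - \frac{\left(-2\right) \left(\sqrt{-3}\right)^{2}}{515} = 2117370 - \frac{\left(-2\right) \left(i \sqrt{3}\right)^{2}}{515} = 2117370 - \frac{\left(-2\right) \left(-3\right)}{515} = 2117370 - \frac{6}{515} = \frac{1090445544}{515}$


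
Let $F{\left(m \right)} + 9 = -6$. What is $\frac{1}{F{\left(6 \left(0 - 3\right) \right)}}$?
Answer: $- \frac{1}{15} \approx -0.066667$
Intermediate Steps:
$F{\left(m \right)} = -15$ ($F{\left(m \right)} = -9 - 6 = -15$)
$\frac{1}{F{\left(6 \left(0 - 3\right) \right)}} = \frac{1}{-15} = - \frac{1}{15}$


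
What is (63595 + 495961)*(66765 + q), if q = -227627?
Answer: -90011297272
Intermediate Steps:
(63595 + 495961)*(66765 + q) = (63595 + 495961)*(66765 - 227627) = 559556*(-160862) = -90011297272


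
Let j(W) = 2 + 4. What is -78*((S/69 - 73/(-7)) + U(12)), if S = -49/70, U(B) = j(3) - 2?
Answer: -905333/805 ≈ -1124.6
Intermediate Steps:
j(W) = 6
U(B) = 4 (U(B) = 6 - 2 = 4)
S = -7/10 (S = -49*1/70 = -7/10 ≈ -0.70000)
-78*((S/69 - 73/(-7)) + U(12)) = -78*((-7/10/69 - 73/(-7)) + 4) = -78*((-7/10*1/69 - 73*(-⅐)) + 4) = -78*((-7/690 + 73/7) + 4) = -78*(50321/4830 + 4) = -78*69641/4830 = -905333/805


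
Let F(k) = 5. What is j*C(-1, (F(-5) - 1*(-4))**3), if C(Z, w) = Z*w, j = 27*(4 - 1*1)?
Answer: -59049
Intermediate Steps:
j = 81 (j = 27*(4 - 1) = 27*3 = 81)
j*C(-1, (F(-5) - 1*(-4))**3) = 81*(-(5 - 1*(-4))**3) = 81*(-(5 + 4)**3) = 81*(-1*9**3) = 81*(-1*729) = 81*(-729) = -59049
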